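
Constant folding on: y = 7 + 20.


7 + 20 = 27 at compile time
Optimized: y = 27


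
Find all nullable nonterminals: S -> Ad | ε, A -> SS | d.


A nonterminal is nullable iff some alternative derives ε (directly, or every symbol in it is nullable)
Nullable: {A, S}


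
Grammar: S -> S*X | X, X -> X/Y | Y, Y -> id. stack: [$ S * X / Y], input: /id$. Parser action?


handle 'X/Y' on top
Action: reduce (X -> X/Y)


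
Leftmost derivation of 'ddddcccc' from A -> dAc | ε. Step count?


Derivation: A => dAc => ddAcc => dddAccc => ddddAcccc => ddddcccc
Steps: 5


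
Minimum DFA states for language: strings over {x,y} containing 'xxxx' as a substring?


KMP-style automaton: 4 progress states + 1 absorbing accept = 5
Minimal DFA: 5 states


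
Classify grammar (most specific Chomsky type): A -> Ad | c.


Left-linear: every RHS is a terminal or one nonterminal followed by a terminal
Classification: Type 3 (Regular)


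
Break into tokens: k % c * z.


Scan left to right, longest-match per lexeme
Tokens: ID(k), OP(%), ID(c), OP(*), ID(z)


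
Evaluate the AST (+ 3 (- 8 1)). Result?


Evaluate inner: (- 8 1) = 7
Evaluate root: (+ 3 7) = 10
Result: 10


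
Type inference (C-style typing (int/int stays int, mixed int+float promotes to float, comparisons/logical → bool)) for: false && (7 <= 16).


Operand types: bool && bool
Rule: logical operators take bool operands and yield bool
Result type: bool


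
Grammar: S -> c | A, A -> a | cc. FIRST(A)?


Per alternative of A: FIRST(a) = {a}; FIRST(cc) = {c}
FIRST(A) = {a, c}


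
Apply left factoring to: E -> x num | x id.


Common prefix: 'x'
Factored: E -> x E', E' -> num | id


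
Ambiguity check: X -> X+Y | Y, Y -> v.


precedence layered via separate nonterminal Y: deterministic
Unambiguous


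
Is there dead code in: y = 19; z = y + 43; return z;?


y is read by z's definition; z is returned
No dead code


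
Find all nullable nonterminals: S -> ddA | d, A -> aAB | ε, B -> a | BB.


A nonterminal is nullable iff some alternative derives ε (directly, or every symbol in it is nullable)
Nullable: {A}


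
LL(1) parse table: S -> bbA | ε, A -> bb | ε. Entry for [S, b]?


For [S, b]: 'b' ∈ FIRST(bbA)
Entry: S -> bbA


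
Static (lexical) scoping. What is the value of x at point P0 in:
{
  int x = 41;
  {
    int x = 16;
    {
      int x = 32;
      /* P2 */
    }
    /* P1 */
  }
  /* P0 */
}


x declared in the same block as P0
x = 41


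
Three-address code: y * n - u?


Break into single-operator statements:
t1 = y * n
t2 = t1 - u


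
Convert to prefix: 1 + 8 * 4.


'*' binds tighter: tree is (+ 1 (* 8 4))
Prefix: + 1 * 8 4


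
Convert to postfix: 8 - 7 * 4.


* has higher precedence, evaluate 7*4 first
Postfix: 8 7 4 * -


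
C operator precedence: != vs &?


'!=' is equality (level 6); '&' is bitwise AND (level 5)
Higher level binds tighter
'!=' has higher precedence than '&'


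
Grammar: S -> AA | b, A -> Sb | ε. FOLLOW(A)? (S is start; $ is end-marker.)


$ ∈ FOLLOW(S). For each A -> αBβ: add FIRST(β)\{ε} to FOLLOW(B); if β nullable, add FOLLOW(A).
FOLLOW(A) = {$, b}


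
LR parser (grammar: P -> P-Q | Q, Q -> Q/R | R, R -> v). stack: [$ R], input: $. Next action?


'R' (not preceded by Q/) is the handle for Q -> R
Action: reduce (Q -> R)


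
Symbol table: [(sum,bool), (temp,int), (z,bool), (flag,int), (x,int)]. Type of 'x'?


Lookup 'x' → type int


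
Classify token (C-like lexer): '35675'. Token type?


Pattern: digits only
Type: INTEGER_LITERAL


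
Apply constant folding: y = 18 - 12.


18 - 12 = 6 at compile time
Optimized: y = 6


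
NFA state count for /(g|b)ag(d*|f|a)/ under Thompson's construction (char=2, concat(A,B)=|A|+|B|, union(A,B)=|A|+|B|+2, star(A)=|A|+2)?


Syntax tree has 7 char leaf(s), 3 union(s), 1 star(s)
chars contribute 7×2 = 14; each union adds +2; each star adds +2
Total: 14 + 6 + 2 = 22 states


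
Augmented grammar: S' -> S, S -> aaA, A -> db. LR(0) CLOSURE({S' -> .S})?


Start: S' -> .S
For each item with dot before a nonterminal B, add B -> .γ for every B-production
Closure: [S' -> .S, S -> .aaA]


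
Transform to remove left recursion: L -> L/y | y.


Left-recursive alternatives: L/y; non-recursive: y
Introduce L': L -> yL', L' -> /yL' | ε


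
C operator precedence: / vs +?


'/' is multiplicative (level 10); '+' is additive (level 9)
Higher level binds tighter
'/' has higher precedence than '+'


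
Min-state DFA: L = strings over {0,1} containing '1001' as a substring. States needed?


KMP-style automaton: 4 progress states + 1 absorbing accept = 5
Minimal DFA: 5 states


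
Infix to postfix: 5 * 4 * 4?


Left to right (same or higher precedence on left)
Postfix: 5 4 * 4 *


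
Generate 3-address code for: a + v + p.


Break into single-operator statements:
t1 = a + v
t2 = t1 + p


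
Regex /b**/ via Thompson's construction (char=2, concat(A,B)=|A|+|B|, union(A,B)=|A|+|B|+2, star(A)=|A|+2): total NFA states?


Syntax tree has 1 char leaf(s), 0 union(s), 2 star(s)
chars contribute 1×2 = 2; each union adds +2; each star adds +2
Total: 2 + 0 + 4 = 6 states


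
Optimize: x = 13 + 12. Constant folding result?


13 + 12 = 25 at compile time
Optimized: x = 25


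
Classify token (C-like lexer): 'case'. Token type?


Pattern: reserved word
Type: KEYWORD


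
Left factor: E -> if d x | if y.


Common prefix: 'if'
Factored: E -> if E', E' -> d x | y


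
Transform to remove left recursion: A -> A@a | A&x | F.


Left-recursive alternatives: A@a, A&x; non-recursive: F
Introduce A': A -> FA', A' -> @aA' | &xA' | ε


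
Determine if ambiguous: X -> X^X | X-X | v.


'v^v-v' has two parse trees (no precedence encoded between ^ and -)
Ambiguous


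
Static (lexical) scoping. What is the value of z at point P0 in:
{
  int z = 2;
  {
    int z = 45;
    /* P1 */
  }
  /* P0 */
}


z declared in the same block as P0
z = 2


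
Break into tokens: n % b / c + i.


Scan left to right, longest-match per lexeme
Tokens: ID(n), OP(%), ID(b), OP(/), ID(c), OP(+), ID(i)


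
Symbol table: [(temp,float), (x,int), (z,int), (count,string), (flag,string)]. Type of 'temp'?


Lookup 'temp' → type float


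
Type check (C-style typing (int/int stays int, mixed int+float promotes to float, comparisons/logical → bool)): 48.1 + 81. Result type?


Operand types: float + int
Rule: mixed int/float promotes to float; int/int stays int
Result type: float


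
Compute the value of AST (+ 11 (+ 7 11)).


Evaluate inner: (+ 7 11) = 18
Evaluate root: (+ 11 18) = 29
Result: 29


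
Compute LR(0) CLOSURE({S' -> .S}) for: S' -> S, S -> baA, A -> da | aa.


Start: S' -> .S
For each item with dot before a nonterminal B, add B -> .γ for every B-production
Closure: [S' -> .S, S -> .baA]


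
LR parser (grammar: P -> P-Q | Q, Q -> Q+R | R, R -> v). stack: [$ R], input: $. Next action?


'R' (not preceded by Q+) is the handle for Q -> R
Action: reduce (Q -> R)


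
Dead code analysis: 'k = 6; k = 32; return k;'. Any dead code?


first assignment to k is overwritten before any read
Dead: 'k = 6'


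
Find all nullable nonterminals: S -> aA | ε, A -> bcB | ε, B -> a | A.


A nonterminal is nullable iff some alternative derives ε (directly, or every symbol in it is nullable)
Nullable: {A, B, S}


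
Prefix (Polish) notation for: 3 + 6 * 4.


'*' binds tighter: tree is (+ 3 (* 6 4))
Prefix: + 3 * 6 4


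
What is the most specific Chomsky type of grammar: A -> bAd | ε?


Single nonterminal LHS, but b^n d^n is not regular
Classification: Type 2 (Context-Free)


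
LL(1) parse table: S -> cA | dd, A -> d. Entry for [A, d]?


For [A, d]: 'd' ∈ FIRST(d)
Entry: A -> d


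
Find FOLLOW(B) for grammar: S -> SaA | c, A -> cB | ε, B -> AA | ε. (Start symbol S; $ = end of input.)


$ ∈ FOLLOW(S). For each A -> αBβ: add FIRST(β)\{ε} to FOLLOW(B); if β nullable, add FOLLOW(A).
FOLLOW(B) = {$, a, c}


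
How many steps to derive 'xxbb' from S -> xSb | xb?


Derivation: S => xSb => xxbb
Steps: 2


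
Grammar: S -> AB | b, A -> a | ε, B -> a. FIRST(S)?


Per alternative of S: FIRST(AB) = {a}; FIRST(b) = {b}
FIRST(S) = {a, b}


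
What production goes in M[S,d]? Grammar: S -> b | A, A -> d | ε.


For [S, d]: 'd' ∈ FIRST(A)
Entry: S -> A


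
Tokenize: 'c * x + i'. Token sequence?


Scan left to right, longest-match per lexeme
Tokens: ID(c), OP(*), ID(x), OP(+), ID(i)


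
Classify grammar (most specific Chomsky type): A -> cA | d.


Right-linear: every RHS is a terminal or a terminal followed by one nonterminal
Classification: Type 3 (Regular)


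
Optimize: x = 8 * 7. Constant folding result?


8 * 7 = 56 at compile time
Optimized: x = 56


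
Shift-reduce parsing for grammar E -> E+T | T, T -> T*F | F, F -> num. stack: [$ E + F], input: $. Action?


'F' (not preceded by T*) is the handle for T -> F
Action: reduce (T -> F)


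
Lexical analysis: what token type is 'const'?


Pattern: reserved word
Type: KEYWORD


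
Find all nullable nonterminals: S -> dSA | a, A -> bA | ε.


A nonterminal is nullable iff some alternative derives ε (directly, or every symbol in it is nullable)
Nullable: {A}


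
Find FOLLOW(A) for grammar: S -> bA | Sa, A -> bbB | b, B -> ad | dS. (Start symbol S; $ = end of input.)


$ ∈ FOLLOW(S). For each A -> αBβ: add FIRST(β)\{ε} to FOLLOW(B); if β nullable, add FOLLOW(A).
FOLLOW(A) = {$, a}


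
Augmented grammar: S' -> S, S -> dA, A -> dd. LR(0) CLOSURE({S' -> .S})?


Start: S' -> .S
For each item with dot before a nonterminal B, add B -> .γ for every B-production
Closure: [S' -> .S, S -> .dA]


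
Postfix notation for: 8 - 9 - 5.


Left to right (same or higher precedence on left)
Postfix: 8 9 - 5 -


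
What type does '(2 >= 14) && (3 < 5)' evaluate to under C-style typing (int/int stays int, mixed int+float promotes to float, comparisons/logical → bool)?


Operand types: bool && bool
Rule: logical operators take bool operands and yield bool
Result type: bool


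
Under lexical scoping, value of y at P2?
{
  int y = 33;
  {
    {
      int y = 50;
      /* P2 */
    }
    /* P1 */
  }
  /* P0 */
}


y declared in the same block as P2
y = 50


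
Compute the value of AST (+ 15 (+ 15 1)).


Evaluate inner: (+ 15 1) = 16
Evaluate root: (+ 15 16) = 31
Result: 31


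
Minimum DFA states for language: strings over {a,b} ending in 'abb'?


Track the longest suffix of input matching a prefix of 'abb': 4 classes (prefixes of length 0..3)
Minimal DFA: 4 states


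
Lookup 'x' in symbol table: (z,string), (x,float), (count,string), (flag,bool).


Lookup 'x' → type float


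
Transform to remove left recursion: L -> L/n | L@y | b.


Left-recursive alternatives: L/n, L@y; non-recursive: b
Introduce L': L -> bL', L' -> /nL' | @yL' | ε


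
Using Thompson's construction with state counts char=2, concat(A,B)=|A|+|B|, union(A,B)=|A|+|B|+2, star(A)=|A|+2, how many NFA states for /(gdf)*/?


Syntax tree has 3 char leaf(s), 0 union(s), 1 star(s)
chars contribute 3×2 = 6; each union adds +2; each star adds +2
Total: 6 + 0 + 2 = 8 states


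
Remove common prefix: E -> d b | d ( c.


Common prefix: 'd'
Factored: E -> d E', E' -> b | ( c


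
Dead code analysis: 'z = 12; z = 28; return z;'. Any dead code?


first assignment to z is overwritten before any read
Dead: 'z = 12'


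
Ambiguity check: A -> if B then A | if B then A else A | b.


dangling else: 'if B then if B then b else b' parses two ways
Ambiguous


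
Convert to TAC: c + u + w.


Break into single-operator statements:
t1 = c + u
t2 = t1 + w


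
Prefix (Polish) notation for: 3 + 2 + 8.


left-to-right (same/higher precedence on left): tree is (+ (+ 3 2) 8)
Prefix: + + 3 2 8


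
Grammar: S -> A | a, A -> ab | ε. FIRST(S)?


Per alternative of S: FIRST(A) = {a, ε}; FIRST(a) = {a}
FIRST(S) = {a, ε}


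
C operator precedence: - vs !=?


'-' is additive (level 9); '!=' is equality (level 6)
Higher level binds tighter
'-' has higher precedence than '!='


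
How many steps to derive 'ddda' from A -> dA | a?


Derivation: A => dA => ddA => dddA => ddda
Steps: 4


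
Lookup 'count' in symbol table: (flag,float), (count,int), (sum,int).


Lookup 'count' → type int


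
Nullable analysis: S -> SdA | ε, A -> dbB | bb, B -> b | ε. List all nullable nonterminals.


A nonterminal is nullable iff some alternative derives ε (directly, or every symbol in it is nullable)
Nullable: {B, S}


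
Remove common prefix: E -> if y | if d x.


Common prefix: 'if'
Factored: E -> if E', E' -> y | d x


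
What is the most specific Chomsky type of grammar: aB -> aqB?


LHS has context (more than one symbol) and |LHS| ≤ |RHS|
Classification: Type 1 (Context-Sensitive)


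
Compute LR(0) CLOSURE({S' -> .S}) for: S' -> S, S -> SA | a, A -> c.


Start: S' -> .S
For each item with dot before a nonterminal B, add B -> .γ for every B-production
Closure: [S' -> .S, S -> .SA, S -> .a]


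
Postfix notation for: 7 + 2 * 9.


* has higher precedence, evaluate 2*9 first
Postfix: 7 2 9 * +


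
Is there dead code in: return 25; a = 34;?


statement follows a return and is unreachable
Dead: 'a = 34'


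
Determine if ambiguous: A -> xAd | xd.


balanced x^n…d^n: each string has a unique parse
Unambiguous


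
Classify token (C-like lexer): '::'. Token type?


Pattern: operator symbol
Type: OPERATOR


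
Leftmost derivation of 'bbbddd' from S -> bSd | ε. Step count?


Derivation: S => bSd => bbSdd => bbbSddd => bbbddd
Steps: 4


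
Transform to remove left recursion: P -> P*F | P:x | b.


Left-recursive alternatives: P*F, P:x; non-recursive: b
Introduce P': P -> bP', P' -> *FP' | :xP' | ε


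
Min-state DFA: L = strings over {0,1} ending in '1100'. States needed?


Track the longest suffix of input matching a prefix of '1100': 5 classes (prefixes of length 0..4)
Minimal DFA: 5 states


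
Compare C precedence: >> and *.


'*' is multiplicative (level 10); '>>' is shift (level 8)
Higher level binds tighter
'*' has higher precedence than '>>'


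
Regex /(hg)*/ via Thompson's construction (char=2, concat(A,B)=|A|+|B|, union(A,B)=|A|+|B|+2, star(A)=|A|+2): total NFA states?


Syntax tree has 2 char leaf(s), 0 union(s), 1 star(s)
chars contribute 2×2 = 4; each union adds +2; each star adds +2
Total: 4 + 0 + 2 = 6 states


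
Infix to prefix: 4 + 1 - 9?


left-to-right (same/higher precedence on left): tree is (- (+ 4 1) 9)
Prefix: - + 4 1 9


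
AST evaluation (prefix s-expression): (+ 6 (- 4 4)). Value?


Evaluate inner: (- 4 4) = 0
Evaluate root: (+ 6 0) = 6
Result: 6


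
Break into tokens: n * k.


Scan left to right, longest-match per lexeme
Tokens: ID(n), OP(*), ID(k)


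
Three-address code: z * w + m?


Break into single-operator statements:
t1 = z * w
t2 = t1 + m


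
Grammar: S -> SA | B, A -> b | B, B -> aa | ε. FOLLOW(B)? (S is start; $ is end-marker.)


$ ∈ FOLLOW(S). For each A -> αBβ: add FIRST(β)\{ε} to FOLLOW(B); if β nullable, add FOLLOW(A).
FOLLOW(B) = {$, a, b}


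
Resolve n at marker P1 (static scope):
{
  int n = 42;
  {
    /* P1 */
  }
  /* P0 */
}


P1's block does not declare n; resolves to the enclosing declaration at depth 0
n = 42


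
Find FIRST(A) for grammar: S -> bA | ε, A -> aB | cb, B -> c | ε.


Per alternative of A: FIRST(aB) = {a}; FIRST(cb) = {c}
FIRST(A) = {a, c}


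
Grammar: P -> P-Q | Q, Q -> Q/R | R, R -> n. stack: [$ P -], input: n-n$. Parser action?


no handle ('P-' is not any RHS); shift 'n'
Action: shift


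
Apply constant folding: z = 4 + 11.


4 + 11 = 15 at compile time
Optimized: z = 15


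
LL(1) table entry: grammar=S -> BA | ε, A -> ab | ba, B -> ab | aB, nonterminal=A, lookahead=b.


For [A, b]: 'b' ∈ FIRST(ba)
Entry: A -> ba


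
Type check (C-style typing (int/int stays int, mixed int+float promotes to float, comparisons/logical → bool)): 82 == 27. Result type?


Operand types: int == int
Rule: comparison yields bool
Result type: bool


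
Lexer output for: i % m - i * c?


Scan left to right, longest-match per lexeme
Tokens: ID(i), OP(%), ID(m), OP(-), ID(i), OP(*), ID(c)


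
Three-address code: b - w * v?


Break into single-operator statements:
t1 = w * v
t2 = b - t1


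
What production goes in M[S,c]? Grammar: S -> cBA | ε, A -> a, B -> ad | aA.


For [S, c]: 'c' ∈ FIRST(cBA)
Entry: S -> cBA


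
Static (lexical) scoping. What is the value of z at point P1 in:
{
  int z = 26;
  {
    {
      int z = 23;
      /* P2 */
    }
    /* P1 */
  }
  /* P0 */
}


P1's block does not declare z; resolves to the enclosing declaration at depth 0
z = 26


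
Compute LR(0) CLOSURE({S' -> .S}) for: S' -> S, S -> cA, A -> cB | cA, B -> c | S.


Start: S' -> .S
For each item with dot before a nonterminal B, add B -> .γ for every B-production
Closure: [S' -> .S, S -> .cA]


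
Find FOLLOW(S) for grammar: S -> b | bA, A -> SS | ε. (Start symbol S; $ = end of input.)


$ ∈ FOLLOW(S). For each A -> αBβ: add FIRST(β)\{ε} to FOLLOW(B); if β nullable, add FOLLOW(A).
FOLLOW(S) = {$, b}


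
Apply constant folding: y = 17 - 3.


17 - 3 = 14 at compile time
Optimized: y = 14


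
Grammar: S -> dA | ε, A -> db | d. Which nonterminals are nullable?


A nonterminal is nullable iff some alternative derives ε (directly, or every symbol in it is nullable)
Nullable: {S}


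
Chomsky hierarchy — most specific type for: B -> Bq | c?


Left-linear: every RHS is a terminal or one nonterminal followed by a terminal
Classification: Type 3 (Regular)


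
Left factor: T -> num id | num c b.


Common prefix: 'num'
Factored: T -> num T', T' -> id | c b


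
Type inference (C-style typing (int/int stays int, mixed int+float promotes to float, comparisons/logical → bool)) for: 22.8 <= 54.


Operand types: float <= int
Rule: comparison yields bool
Result type: bool


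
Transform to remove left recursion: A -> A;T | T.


Left-recursive alternatives: A;T; non-recursive: T
Introduce A': A -> TA', A' -> ;TA' | ε


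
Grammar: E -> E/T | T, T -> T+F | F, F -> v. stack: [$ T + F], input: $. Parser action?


handle 'T+F' on top
Action: reduce (T -> T+F)


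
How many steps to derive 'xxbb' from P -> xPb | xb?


Derivation: P => xPb => xxbb
Steps: 2


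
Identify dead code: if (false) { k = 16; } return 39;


condition is constant false, so the whole block is unreachable
Dead: 'if (false) { k = 16; }'


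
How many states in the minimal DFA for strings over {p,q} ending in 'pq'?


Track the longest suffix of input matching a prefix of 'pq': 3 classes (prefixes of length 0..2)
Minimal DFA: 3 states


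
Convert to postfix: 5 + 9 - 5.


Left to right (same or higher precedence on left)
Postfix: 5 9 + 5 -


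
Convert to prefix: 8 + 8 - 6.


left-to-right (same/higher precedence on left): tree is (- (+ 8 8) 6)
Prefix: - + 8 8 6


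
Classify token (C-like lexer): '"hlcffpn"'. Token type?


Pattern: double-quoted sequence
Type: STRING_LITERAL


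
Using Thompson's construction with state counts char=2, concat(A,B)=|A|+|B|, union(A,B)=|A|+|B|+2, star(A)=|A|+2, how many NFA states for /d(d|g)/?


Syntax tree has 3 char leaf(s), 1 union(s), 0 star(s)
chars contribute 3×2 = 6; each union adds +2; each star adds +2
Total: 6 + 2 + 0 = 8 states


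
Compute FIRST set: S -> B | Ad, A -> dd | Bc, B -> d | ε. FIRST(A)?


Per alternative of A: FIRST(dd) = {d}; FIRST(Bc) = {c, d}
FIRST(A) = {c, d}


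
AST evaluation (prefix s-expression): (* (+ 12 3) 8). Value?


Evaluate inner: (+ 12 3) = 15
Evaluate root: (* 15 8) = 120
Result: 120


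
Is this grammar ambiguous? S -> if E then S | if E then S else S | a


dangling else: 'if E then if E then a else a' parses two ways
Ambiguous


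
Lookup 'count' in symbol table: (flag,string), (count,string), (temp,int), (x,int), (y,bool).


Lookup 'count' → type string


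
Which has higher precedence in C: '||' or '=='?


'==' is equality (level 6); '||' is logical OR (level 1)
Higher level binds tighter
'==' has higher precedence than '||'


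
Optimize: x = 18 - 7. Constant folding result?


18 - 7 = 11 at compile time
Optimized: x = 11


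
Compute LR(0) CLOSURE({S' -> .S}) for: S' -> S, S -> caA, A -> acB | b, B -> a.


Start: S' -> .S
For each item with dot before a nonterminal B, add B -> .γ for every B-production
Closure: [S' -> .S, S -> .caA]


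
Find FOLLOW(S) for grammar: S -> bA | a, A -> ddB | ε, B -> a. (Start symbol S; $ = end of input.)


$ ∈ FOLLOW(S). For each A -> αBβ: add FIRST(β)\{ε} to FOLLOW(B); if β nullable, add FOLLOW(A).
FOLLOW(S) = {$}


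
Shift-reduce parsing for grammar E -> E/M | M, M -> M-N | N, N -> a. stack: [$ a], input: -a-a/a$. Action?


'a' on top is the handle for N -> a
Action: reduce (N -> a)


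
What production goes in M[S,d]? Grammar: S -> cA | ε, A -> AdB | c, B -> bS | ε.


For [S, d]: ε is nullable and 'd' ∈ FOLLOW(S)
Entry: S -> ε


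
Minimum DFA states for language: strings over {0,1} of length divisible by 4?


Track length mod 4: states 0..3, accept at 0
Minimal DFA: 4 states


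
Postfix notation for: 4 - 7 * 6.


* has higher precedence, evaluate 7*6 first
Postfix: 4 7 6 * -


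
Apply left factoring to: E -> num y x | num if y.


Common prefix: 'num'
Factored: E -> num E', E' -> y x | if y


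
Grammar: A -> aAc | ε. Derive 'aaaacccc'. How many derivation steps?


Derivation: A => aAc => aaAcc => aaaAccc => aaaaAcccc => aaaacccc
Steps: 5


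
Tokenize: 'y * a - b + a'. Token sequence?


Scan left to right, longest-match per lexeme
Tokens: ID(y), OP(*), ID(a), OP(-), ID(b), OP(+), ID(a)


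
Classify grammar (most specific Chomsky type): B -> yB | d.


Right-linear: every RHS is a terminal or a terminal followed by one nonterminal
Classification: Type 3 (Regular)


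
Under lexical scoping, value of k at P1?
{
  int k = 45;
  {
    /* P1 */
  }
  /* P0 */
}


P1's block does not declare k; resolves to the enclosing declaration at depth 0
k = 45


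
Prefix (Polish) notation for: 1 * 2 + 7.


left-to-right (same/higher precedence on left): tree is (+ (* 1 2) 7)
Prefix: + * 1 2 7


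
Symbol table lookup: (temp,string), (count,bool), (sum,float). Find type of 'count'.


Lookup 'count' → type bool


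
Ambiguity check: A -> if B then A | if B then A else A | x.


dangling else: 'if B then if B then x else x' parses two ways
Ambiguous


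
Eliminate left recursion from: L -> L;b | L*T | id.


Left-recursive alternatives: L;b, L*T; non-recursive: id
Introduce L': L -> idL', L' -> ;bL' | *TL' | ε


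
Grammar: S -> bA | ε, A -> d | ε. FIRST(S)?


Per alternative of S: FIRST(bA) = {b}; FIRST(ε) = {ε}
FIRST(S) = {b, ε}


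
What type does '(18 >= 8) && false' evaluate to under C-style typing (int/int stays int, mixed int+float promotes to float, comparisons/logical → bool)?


Operand types: bool && bool
Rule: logical operators take bool operands and yield bool
Result type: bool


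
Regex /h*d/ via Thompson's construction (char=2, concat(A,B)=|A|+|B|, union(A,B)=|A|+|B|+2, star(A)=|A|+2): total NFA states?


Syntax tree has 2 char leaf(s), 0 union(s), 1 star(s)
chars contribute 2×2 = 4; each union adds +2; each star adds +2
Total: 4 + 0 + 2 = 6 states


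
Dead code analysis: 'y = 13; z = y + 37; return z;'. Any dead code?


y is read by z's definition; z is returned
No dead code


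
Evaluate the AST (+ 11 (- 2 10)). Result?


Evaluate inner: (- 2 10) = -8
Evaluate root: (+ 11 -8) = 3
Result: 3


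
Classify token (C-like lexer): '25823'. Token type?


Pattern: digits only
Type: INTEGER_LITERAL


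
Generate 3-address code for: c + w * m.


Break into single-operator statements:
t1 = w * m
t2 = c + t1


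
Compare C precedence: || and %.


'%' is multiplicative (level 10); '||' is logical OR (level 1)
Higher level binds tighter
'%' has higher precedence than '||'


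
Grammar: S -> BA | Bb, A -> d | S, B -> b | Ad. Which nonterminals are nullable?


A nonterminal is nullable iff some alternative derives ε (directly, or every symbol in it is nullable)
Nullable: {}


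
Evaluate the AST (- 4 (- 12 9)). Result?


Evaluate inner: (- 12 9) = 3
Evaluate root: (- 4 3) = 1
Result: 1


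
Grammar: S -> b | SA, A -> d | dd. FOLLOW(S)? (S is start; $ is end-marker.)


$ ∈ FOLLOW(S). For each A -> αBβ: add FIRST(β)\{ε} to FOLLOW(B); if β nullable, add FOLLOW(A).
FOLLOW(S) = {$, d}


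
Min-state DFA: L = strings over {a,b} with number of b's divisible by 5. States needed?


Track (count of b) mod 5: states 0..4, accept at 0
Minimal DFA: 5 states


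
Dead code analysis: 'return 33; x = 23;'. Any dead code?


statement follows a return and is unreachable
Dead: 'x = 23'


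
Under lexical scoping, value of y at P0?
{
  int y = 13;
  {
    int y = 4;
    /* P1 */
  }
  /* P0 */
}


y declared in the same block as P0
y = 13


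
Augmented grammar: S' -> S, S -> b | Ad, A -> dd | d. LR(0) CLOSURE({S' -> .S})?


Start: S' -> .S
For each item with dot before a nonterminal B, add B -> .γ for every B-production
Closure: [S' -> .S, S -> .b, S -> .Ad, A -> .dd, A -> .d]


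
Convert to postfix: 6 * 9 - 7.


Left to right (same or higher precedence on left)
Postfix: 6 9 * 7 -


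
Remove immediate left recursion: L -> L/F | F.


Left-recursive alternatives: L/F; non-recursive: F
Introduce L': L -> FL', L' -> /FL' | ε


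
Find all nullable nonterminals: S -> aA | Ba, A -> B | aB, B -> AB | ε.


A nonterminal is nullable iff some alternative derives ε (directly, or every symbol in it is nullable)
Nullable: {A, B}


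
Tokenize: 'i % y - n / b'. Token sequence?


Scan left to right, longest-match per lexeme
Tokens: ID(i), OP(%), ID(y), OP(-), ID(n), OP(/), ID(b)


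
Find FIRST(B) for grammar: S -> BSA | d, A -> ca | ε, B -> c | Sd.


Per alternative of B: FIRST(c) = {c}; FIRST(Sd) = {c, d}
FIRST(B) = {c, d}


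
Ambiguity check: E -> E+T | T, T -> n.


precedence layered via separate nonterminal T: deterministic
Unambiguous


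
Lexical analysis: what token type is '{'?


Pattern: delimiter/punctuation
Type: PUNCTUATION


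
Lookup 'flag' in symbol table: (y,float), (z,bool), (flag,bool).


Lookup 'flag' → type bool


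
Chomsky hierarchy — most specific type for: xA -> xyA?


LHS has context (more than one symbol) and |LHS| ≤ |RHS|
Classification: Type 1 (Context-Sensitive)


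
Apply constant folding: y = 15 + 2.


15 + 2 = 17 at compile time
Optimized: y = 17


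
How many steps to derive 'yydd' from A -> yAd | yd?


Derivation: A => yAd => yydd
Steps: 2


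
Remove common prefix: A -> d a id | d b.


Common prefix: 'd'
Factored: A -> d A', A' -> a id | b


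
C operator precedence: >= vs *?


'*' is multiplicative (level 10); '>=' is relational (level 7)
Higher level binds tighter
'*' has higher precedence than '>='


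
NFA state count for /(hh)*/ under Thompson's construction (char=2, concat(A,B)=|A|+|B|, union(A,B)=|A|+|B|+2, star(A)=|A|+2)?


Syntax tree has 2 char leaf(s), 0 union(s), 1 star(s)
chars contribute 2×2 = 4; each union adds +2; each star adds +2
Total: 4 + 0 + 2 = 6 states


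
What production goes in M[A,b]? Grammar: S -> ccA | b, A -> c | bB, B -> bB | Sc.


For [A, b]: 'b' ∈ FIRST(bB)
Entry: A -> bB


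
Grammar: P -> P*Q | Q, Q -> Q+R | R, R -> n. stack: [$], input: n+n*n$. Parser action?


no handle on stack; shift 'n'
Action: shift


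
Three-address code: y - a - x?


Break into single-operator statements:
t1 = y - a
t2 = t1 - x


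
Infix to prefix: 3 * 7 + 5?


left-to-right (same/higher precedence on left): tree is (+ (* 3 7) 5)
Prefix: + * 3 7 5


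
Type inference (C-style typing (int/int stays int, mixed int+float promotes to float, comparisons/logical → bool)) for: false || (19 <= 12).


Operand types: bool || bool
Rule: logical operators take bool operands and yield bool
Result type: bool


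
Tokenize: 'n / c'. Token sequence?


Scan left to right, longest-match per lexeme
Tokens: ID(n), OP(/), ID(c)


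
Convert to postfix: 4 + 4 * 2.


* has higher precedence, evaluate 4*2 first
Postfix: 4 4 2 * +


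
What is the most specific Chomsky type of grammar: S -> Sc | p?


Left-linear: every RHS is a terminal or one nonterminal followed by a terminal
Classification: Type 3 (Regular)


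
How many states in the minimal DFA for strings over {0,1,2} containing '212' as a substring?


KMP-style automaton: 3 progress states + 1 absorbing accept = 4
Minimal DFA: 4 states


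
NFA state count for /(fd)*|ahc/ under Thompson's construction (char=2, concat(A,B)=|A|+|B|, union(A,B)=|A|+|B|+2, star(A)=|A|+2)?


Syntax tree has 5 char leaf(s), 1 union(s), 1 star(s)
chars contribute 5×2 = 10; each union adds +2; each star adds +2
Total: 10 + 2 + 2 = 14 states


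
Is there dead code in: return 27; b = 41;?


statement follows a return and is unreachable
Dead: 'b = 41'


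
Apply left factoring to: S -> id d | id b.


Common prefix: 'id'
Factored: S -> id S', S' -> d | b


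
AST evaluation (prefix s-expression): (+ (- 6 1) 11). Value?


Evaluate inner: (- 6 1) = 5
Evaluate root: (+ 5 11) = 16
Result: 16


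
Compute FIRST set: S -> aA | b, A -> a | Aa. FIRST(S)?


Per alternative of S: FIRST(aA) = {a}; FIRST(b) = {b}
FIRST(S) = {a, b}


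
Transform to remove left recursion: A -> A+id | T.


Left-recursive alternatives: A+id; non-recursive: T
Introduce A': A -> TA', A' -> +idA' | ε


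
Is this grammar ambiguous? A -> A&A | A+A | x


'x&x+x' has two parse trees (no precedence encoded between & and +)
Ambiguous


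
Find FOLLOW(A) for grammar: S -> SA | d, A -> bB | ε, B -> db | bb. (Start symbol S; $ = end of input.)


$ ∈ FOLLOW(S). For each A -> αBβ: add FIRST(β)\{ε} to FOLLOW(B); if β nullable, add FOLLOW(A).
FOLLOW(A) = {$, b}


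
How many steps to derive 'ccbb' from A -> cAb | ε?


Derivation: A => cAb => ccAbb => ccbb
Steps: 3


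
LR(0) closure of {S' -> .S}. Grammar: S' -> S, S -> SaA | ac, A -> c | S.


Start: S' -> .S
For each item with dot before a nonterminal B, add B -> .γ for every B-production
Closure: [S' -> .S, S -> .SaA, S -> .ac]


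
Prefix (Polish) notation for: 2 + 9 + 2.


left-to-right (same/higher precedence on left): tree is (+ (+ 2 9) 2)
Prefix: + + 2 9 2


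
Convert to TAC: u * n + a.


Break into single-operator statements:
t1 = u * n
t2 = t1 + a


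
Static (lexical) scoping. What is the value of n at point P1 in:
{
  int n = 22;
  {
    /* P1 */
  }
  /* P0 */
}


P1's block does not declare n; resolves to the enclosing declaration at depth 0
n = 22


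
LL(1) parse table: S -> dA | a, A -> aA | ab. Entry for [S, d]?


For [S, d]: 'd' ∈ FIRST(dA)
Entry: S -> dA


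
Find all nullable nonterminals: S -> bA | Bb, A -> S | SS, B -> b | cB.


A nonterminal is nullable iff some alternative derives ε (directly, or every symbol in it is nullable)
Nullable: {}


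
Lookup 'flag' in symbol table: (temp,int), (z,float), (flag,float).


Lookup 'flag' → type float


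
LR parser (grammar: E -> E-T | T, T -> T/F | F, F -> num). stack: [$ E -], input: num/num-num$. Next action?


no handle ('E-' is not any RHS); shift 'num'
Action: shift


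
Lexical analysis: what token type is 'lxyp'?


Pattern: letter/underscore followed by alphanumerics, not a keyword
Type: IDENTIFIER


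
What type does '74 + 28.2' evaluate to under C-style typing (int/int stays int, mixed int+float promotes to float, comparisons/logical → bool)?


Operand types: int + float
Rule: mixed int/float promotes to float; int/int stays int
Result type: float


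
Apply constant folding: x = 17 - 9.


17 - 9 = 8 at compile time
Optimized: x = 8


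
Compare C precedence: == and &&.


'==' is equality (level 6); '&&' is logical AND (level 2)
Higher level binds tighter
'==' has higher precedence than '&&'


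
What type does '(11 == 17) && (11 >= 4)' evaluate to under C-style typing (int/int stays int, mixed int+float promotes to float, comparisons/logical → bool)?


Operand types: bool && bool
Rule: logical operators take bool operands and yield bool
Result type: bool


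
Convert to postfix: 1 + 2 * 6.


* has higher precedence, evaluate 2*6 first
Postfix: 1 2 6 * +


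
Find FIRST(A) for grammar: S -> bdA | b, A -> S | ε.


Per alternative of A: FIRST(S) = {b}; FIRST(ε) = {ε}
FIRST(A) = {b, ε}


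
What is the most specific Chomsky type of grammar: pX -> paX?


LHS has context (more than one symbol) and |LHS| ≤ |RHS|
Classification: Type 1 (Context-Sensitive)


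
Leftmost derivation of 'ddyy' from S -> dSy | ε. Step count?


Derivation: S => dSy => ddSyy => ddyy
Steps: 3


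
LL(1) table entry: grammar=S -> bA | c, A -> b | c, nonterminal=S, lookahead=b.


For [S, b]: 'b' ∈ FIRST(bA)
Entry: S -> bA


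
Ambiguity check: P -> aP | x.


right-linear, alternatives start with distinct terminals 'a' vs 'x': unique leftmost derivation
Unambiguous


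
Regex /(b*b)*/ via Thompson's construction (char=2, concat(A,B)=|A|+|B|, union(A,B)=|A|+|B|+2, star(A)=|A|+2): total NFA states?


Syntax tree has 2 char leaf(s), 0 union(s), 2 star(s)
chars contribute 2×2 = 4; each union adds +2; each star adds +2
Total: 4 + 0 + 4 = 8 states


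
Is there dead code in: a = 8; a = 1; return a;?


first assignment to a is overwritten before any read
Dead: 'a = 8'


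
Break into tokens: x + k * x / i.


Scan left to right, longest-match per lexeme
Tokens: ID(x), OP(+), ID(k), OP(*), ID(x), OP(/), ID(i)


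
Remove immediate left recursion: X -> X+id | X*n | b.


Left-recursive alternatives: X+id, X*n; non-recursive: b
Introduce X': X -> bX', X' -> +idX' | *nX' | ε


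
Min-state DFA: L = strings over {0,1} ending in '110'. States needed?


Track the longest suffix of input matching a prefix of '110': 4 classes (prefixes of length 0..3)
Minimal DFA: 4 states


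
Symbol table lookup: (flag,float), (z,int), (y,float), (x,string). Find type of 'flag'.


Lookup 'flag' → type float


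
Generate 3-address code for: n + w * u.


Break into single-operator statements:
t1 = w * u
t2 = n + t1


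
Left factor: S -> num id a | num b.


Common prefix: 'num'
Factored: S -> num S', S' -> id a | b


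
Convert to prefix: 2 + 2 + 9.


left-to-right (same/higher precedence on left): tree is (+ (+ 2 2) 9)
Prefix: + + 2 2 9


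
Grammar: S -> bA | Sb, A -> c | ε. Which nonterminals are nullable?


A nonterminal is nullable iff some alternative derives ε (directly, or every symbol in it is nullable)
Nullable: {A}


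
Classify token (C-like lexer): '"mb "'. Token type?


Pattern: double-quoted sequence
Type: STRING_LITERAL


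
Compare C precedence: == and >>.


'>>' is shift (level 8); '==' is equality (level 6)
Higher level binds tighter
'>>' has higher precedence than '=='


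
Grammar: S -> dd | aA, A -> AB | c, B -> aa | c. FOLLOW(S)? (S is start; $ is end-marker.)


$ ∈ FOLLOW(S). For each A -> αBβ: add FIRST(β)\{ε} to FOLLOW(B); if β nullable, add FOLLOW(A).
FOLLOW(S) = {$}


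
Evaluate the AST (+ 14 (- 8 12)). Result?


Evaluate inner: (- 8 12) = -4
Evaluate root: (+ 14 -4) = 10
Result: 10


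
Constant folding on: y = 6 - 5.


6 - 5 = 1 at compile time
Optimized: y = 1


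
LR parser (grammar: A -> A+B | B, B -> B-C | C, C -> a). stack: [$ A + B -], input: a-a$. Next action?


no handle; shift 'a'
Action: shift


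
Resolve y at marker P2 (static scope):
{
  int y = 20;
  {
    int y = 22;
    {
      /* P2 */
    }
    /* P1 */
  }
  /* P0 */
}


P2's block does not declare y; resolves to the enclosing declaration at depth 1
y = 22


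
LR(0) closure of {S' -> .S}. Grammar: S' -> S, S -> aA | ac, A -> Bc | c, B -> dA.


Start: S' -> .S
For each item with dot before a nonterminal B, add B -> .γ for every B-production
Closure: [S' -> .S, S -> .aA, S -> .ac]


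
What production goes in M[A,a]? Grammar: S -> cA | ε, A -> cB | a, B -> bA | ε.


For [A, a]: 'a' ∈ FIRST(a)
Entry: A -> a


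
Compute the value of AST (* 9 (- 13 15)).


Evaluate inner: (- 13 15) = -2
Evaluate root: (* 9 -2) = -18
Result: -18


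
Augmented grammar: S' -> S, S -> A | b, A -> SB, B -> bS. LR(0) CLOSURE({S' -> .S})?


Start: S' -> .S
For each item with dot before a nonterminal B, add B -> .γ for every B-production
Closure: [S' -> .S, S -> .A, S -> .b, A -> .SB]


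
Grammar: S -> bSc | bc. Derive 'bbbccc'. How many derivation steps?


Derivation: S => bSc => bbScc => bbbccc
Steps: 3


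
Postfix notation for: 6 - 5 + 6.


Left to right (same or higher precedence on left)
Postfix: 6 5 - 6 +


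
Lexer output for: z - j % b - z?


Scan left to right, longest-match per lexeme
Tokens: ID(z), OP(-), ID(j), OP(%), ID(b), OP(-), ID(z)


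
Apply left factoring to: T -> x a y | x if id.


Common prefix: 'x'
Factored: T -> x T', T' -> a y | if id


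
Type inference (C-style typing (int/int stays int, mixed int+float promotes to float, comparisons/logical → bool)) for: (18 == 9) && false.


Operand types: bool && bool
Rule: logical operators take bool operands and yield bool
Result type: bool


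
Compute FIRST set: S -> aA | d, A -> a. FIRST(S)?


Per alternative of S: FIRST(aA) = {a}; FIRST(d) = {d}
FIRST(S) = {a, d}


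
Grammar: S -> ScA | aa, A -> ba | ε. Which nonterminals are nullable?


A nonterminal is nullable iff some alternative derives ε (directly, or every symbol in it is nullable)
Nullable: {A}


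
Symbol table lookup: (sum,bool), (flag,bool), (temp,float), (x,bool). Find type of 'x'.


Lookup 'x' → type bool


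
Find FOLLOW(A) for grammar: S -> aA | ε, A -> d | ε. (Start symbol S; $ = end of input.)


$ ∈ FOLLOW(S). For each A -> αBβ: add FIRST(β)\{ε} to FOLLOW(B); if β nullable, add FOLLOW(A).
FOLLOW(A) = {$}


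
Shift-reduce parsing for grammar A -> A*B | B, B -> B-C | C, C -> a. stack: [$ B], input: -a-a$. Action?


shift '-' to continue B -> B-C
Action: shift


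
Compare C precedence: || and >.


'>' is relational (level 7); '||' is logical OR (level 1)
Higher level binds tighter
'>' has higher precedence than '||'


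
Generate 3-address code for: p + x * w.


Break into single-operator statements:
t1 = x * w
t2 = p + t1


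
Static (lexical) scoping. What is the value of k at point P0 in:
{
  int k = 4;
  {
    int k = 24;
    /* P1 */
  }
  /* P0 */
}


k declared in the same block as P0
k = 4


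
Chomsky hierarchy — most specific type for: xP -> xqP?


LHS has context (more than one symbol) and |LHS| ≤ |RHS|
Classification: Type 1 (Context-Sensitive)
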